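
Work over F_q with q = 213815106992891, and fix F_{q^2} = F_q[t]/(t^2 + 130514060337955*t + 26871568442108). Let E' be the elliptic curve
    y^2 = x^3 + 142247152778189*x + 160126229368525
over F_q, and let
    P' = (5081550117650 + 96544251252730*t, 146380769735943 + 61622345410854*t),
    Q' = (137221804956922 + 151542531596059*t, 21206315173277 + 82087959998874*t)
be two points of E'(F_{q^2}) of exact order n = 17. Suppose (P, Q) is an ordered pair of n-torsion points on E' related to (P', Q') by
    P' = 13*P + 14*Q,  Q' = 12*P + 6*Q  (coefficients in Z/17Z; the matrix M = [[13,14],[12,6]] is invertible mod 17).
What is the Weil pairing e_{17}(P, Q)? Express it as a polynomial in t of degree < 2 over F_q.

212262783248943 + 11808473718542*t

Under M = [[13,14],[12,6]] in GL_2(Z/17), e_{17}(P',Q') = e_{17}(P,Q)^(13*6-14*12 mod 17).
13*6 - 14*12 = -90; reduced mod 17: det = 12, inverse 10.
n = 17 = (10001)_2 (5 bits, wt 2); accumulate f_{17,P'}(Q'+S)/f_{17,P'}(S) along the 4-step ladder.
Result: e(P',Q') = 163283086512855 + 120393503377671*t.
e_{17}(P,Q) = (163283086512855 + 120393503377671*t)^{10} = 212262783248943 + 11808473718542*t.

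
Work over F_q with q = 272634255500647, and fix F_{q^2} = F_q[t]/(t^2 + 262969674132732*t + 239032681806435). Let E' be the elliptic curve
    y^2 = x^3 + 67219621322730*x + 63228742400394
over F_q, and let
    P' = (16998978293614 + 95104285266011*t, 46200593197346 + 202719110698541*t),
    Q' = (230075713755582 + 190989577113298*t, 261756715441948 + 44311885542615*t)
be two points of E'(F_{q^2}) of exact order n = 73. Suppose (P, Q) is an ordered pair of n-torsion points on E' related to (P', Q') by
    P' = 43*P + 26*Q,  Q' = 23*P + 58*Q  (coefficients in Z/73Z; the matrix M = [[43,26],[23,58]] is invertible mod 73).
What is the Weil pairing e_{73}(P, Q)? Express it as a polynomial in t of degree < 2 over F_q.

104356250146752 + 211835377414871*t

e_{73} is bilinear + alternating on E[73], so e_{73}(43*P + 26*Q, 23*P + 58*Q) = e_{73}(P,Q)^(43*58-26*23).
det M = 43*58 - 26*23 = 1896 = 71 (mod 73); 71^{-1} = 36 (mod 73).
Build f_{73,P'} and f_{73,Q'} via the 7-bit ladder of 73=1001001_2; evaluate at shifted divisors; quotient in F_{272634255500647^2}.
Result: e(P',Q') = 32582714549229 + 168888547596534*t.
Raise to 36: e(P,Q) = 104356250146752 + 211835377414871*t in mu_{73}.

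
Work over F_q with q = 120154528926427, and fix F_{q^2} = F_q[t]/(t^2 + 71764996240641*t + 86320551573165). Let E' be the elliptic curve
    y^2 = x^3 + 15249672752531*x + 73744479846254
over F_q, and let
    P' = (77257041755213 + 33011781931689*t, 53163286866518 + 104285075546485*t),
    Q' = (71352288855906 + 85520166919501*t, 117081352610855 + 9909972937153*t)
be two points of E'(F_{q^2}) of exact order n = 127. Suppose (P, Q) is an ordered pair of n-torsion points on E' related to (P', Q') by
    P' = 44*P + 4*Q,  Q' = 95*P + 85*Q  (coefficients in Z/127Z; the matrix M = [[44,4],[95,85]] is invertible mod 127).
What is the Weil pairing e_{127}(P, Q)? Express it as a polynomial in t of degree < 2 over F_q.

The 127-Weil pairing on E[127] over F_{120154528926427} is alternating-bilinear: e_{127}(P',Q') = e_{127}(P,Q)^det(M).
44*85 - 4*95 = 3360; reduced mod 127: det = 58, inverse 46.
n = 127 = (1111111)_2 (7 bits, wt 7); accumulate f_{127,P'}(Q'+S)/f_{127,P'}(S) along the 6-step ladder.
Result: e(P',Q') = 16237539120608 + 81757811276738*t.
Hence e(P,Q) = 118958989956027 + 117331703776163*t in F_{120154528926427^2}^*.

118958989956027 + 117331703776163*t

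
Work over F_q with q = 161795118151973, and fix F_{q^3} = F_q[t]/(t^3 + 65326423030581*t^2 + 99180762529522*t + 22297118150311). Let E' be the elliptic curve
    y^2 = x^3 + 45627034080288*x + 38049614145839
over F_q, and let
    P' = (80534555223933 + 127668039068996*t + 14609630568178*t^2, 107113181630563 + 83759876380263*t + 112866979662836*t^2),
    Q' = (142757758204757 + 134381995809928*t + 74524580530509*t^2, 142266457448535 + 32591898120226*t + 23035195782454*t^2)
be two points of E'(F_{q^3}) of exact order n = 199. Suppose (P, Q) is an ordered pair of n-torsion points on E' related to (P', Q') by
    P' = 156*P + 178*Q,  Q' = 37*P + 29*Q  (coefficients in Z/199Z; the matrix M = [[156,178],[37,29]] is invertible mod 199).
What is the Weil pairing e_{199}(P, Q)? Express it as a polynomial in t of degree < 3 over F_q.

137696329653750 + 66372312920713*t + 4407669049949*t^2

Alternating bilinearity on E[199] (values in mu_{199} in F_{161795118151973^3}) gives e(P',Q') = e(P,Q)^det(M).
Inverting 127 mod 199: 152. Thus e_{199}(P,Q) = e(P',Q')^{152}.
Run Miller on y^2=x^3+45627034080288*x+38049614145839 over F_{161795118151973}: ladder 11000111 (8 bits); e = f_P(D_Q)/f_Q(D_P).
Result: e(P',Q') = 110438301767299 + 153858913923969*t + 142704712346295*t^2.
Raise to 152: e(P,Q) = 137696329653750 + 66372312920713*t + 4407669049949*t^2 in mu_{199}.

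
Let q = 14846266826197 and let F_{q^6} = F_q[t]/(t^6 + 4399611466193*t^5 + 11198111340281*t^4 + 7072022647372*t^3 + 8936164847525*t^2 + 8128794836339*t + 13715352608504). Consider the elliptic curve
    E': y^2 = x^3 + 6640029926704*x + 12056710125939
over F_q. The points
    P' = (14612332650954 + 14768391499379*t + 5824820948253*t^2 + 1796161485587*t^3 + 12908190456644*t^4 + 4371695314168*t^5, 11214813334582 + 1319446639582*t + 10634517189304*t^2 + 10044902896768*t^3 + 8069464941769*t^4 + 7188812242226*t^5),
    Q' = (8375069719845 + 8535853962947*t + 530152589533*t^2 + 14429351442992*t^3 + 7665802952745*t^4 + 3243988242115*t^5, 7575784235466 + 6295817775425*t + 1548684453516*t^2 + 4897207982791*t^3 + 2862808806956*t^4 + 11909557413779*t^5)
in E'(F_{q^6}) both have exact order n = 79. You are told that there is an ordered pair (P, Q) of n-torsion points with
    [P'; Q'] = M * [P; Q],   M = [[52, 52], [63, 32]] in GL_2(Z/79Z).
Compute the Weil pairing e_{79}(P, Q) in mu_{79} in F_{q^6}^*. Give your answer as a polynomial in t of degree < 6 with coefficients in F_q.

e_{79} is bilinear + alternating on E[79], so e_{79}(52*P + 52*Q, 63*P + 32*Q) = e_{79}(P,Q)^(52*32-52*63).
Inverting 47 mod 79: 37. Thus e_{79}(P,Q) = e(P',Q')^{37}.
Miller loop for e_{79} over F_{14846266826197^6}: bits of 79 = 1001111; 6 double steps + 4 add steps, l/v at each.
f_P(D_Q)/f_Q(D_P) = 124257112745 + 12420899192920*t + 4489569371003*t^2 + 2051045198711*t^3 + 14147478546918*t^4 + 552216683312*t^5.
Hence e(P,Q) = 7055914459821 + 5765392373207*t + 10031746941103*t^2 + 859703528380*t^3 + 6260052164061*t^4 + 9452634659447*t^5 in F_{14846266826197^6}^*.

7055914459821 + 5765392373207*t + 10031746941103*t^2 + 859703528380*t^3 + 6260052164061*t^4 + 9452634659447*t^5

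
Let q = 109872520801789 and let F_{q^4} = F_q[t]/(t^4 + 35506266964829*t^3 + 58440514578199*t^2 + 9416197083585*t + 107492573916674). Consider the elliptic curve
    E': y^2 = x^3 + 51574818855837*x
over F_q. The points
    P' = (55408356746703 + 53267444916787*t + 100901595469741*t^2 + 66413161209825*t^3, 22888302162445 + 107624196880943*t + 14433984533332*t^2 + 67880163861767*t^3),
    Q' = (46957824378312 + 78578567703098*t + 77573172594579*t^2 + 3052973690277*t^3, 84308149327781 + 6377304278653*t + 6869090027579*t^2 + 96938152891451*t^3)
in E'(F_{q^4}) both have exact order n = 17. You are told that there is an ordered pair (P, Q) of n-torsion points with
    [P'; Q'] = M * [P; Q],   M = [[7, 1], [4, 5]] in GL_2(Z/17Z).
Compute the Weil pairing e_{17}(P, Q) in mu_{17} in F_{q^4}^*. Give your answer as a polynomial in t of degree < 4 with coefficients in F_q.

34792490959366 + 61847022680591*t + 71937995353962*t^2 + 26203618551751*t^3

e_{17} is bilinear + alternating on E[17], so e_{17}(7*P + 1*Q, 4*P + 5*Q) = e_{17}(P,Q)^(7*5-1*4).
Inverting 14 mod 17: 11. Thus e_{17}(P,Q) = e(P',Q')^{11}.
Miller loop for e_{17} over F_{109872520801789^4}: bits of 17 = 10001; 4 double steps + 1 add steps, l/v at each.
f_P(D_Q)/f_Q(D_P) = 47193561018138 + 78953430284056*t + 87424861464177*t^2 + 86329844244952*t^3.
Thus e_{17}(P,Q) = 34792490959366 + 61847022680591*t + 71937995353962*t^2 + 26203618551751*t^3.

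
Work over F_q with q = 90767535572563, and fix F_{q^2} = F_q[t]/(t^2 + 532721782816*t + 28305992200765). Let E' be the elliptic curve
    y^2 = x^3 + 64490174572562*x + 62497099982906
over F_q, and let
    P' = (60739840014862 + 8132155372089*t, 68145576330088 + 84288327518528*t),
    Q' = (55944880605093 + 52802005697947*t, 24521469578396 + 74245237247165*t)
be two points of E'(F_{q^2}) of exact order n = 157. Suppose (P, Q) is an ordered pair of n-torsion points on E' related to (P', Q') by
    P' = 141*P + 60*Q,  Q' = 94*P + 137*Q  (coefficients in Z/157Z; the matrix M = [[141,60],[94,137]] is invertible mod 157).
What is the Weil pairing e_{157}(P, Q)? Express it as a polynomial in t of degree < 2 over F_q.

72715911453509 + 13570711083621*t

Under M = [[141,60],[94,137]] in GL_2(Z/157), e_{157}(P',Q') = e_{157}(P,Q)^(141*137-60*94 mod 157).
det(M) mod 157 = 18; its inverse in (Z/157)^* is 96 (check: 18*96 mod 157 = 1).
8-bit Miller (10011101) on E'/F_{90767535572563} with a'=64490174572562, b'=62497099982906: accumulate tangent/chord ratios at Q'+S and P'+S'.
e_{157}(P',Q') = 20140699112647 + 57803058303851*t.
e_{157}(P,Q) = (20140699112647 + 57803058303851*t)^{96} = 72715911453509 + 13570711083621*t.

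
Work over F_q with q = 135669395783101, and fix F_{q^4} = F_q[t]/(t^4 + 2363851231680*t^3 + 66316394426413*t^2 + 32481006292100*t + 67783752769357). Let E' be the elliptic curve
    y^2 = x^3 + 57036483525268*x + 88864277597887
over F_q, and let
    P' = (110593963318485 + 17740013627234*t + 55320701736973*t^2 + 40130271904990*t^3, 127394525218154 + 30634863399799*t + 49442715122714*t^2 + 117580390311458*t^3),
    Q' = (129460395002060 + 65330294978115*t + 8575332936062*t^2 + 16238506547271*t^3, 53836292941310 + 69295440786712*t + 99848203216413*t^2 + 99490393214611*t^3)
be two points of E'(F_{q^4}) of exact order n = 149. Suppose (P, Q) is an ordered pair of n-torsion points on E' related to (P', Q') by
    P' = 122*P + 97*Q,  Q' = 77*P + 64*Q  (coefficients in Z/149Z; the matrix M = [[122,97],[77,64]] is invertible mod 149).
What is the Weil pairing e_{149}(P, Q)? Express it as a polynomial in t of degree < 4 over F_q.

The 149-Weil pairing on E[149] over F_{135669395783101} is alternating-bilinear: e_{149}(P',Q') = e_{149}(P,Q)^det(M).
det(M) mod 149 = 41; its inverse in (Z/149)^* is 40 (check: 41*40 mod 149 = 1).
Double-and-add over 10010101: 8-1 doublings, 4-1 additions; each step l_{T,T}/v_{2T} or l_{T,P'}/v at Q'+S for random S.
e_{149}(P',Q') = 134482449902954 + 88652005108339*t + 94188663742660*t^2 + 43484427244601*t^3.
Finally e_{149}(P,Q) = 42761392162172 + 45808385989680*t + 68423950948684*t^2 + 50802681518968*t^3.

42761392162172 + 45808385989680*t + 68423950948684*t^2 + 50802681518968*t^3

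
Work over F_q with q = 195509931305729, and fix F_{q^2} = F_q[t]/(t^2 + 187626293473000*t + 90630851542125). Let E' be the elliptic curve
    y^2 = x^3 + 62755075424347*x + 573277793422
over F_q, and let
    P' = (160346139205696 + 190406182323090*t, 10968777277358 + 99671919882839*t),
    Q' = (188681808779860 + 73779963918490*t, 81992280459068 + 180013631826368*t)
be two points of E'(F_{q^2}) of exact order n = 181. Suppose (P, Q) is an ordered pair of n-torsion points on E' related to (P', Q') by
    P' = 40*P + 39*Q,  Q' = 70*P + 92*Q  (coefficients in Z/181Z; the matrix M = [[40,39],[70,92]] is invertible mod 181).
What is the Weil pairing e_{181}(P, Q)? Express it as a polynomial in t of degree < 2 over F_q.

Since e_{181}(P,P)=e_{181}(Q,Q)=1 and e_{181}(Q,P)=e_{181}(P,Q)^{-1}, expanding e_{181}(40*P + 39*Q,70*P + 92*Q) leaves e(P,Q)^det(M).
Inverting 45 mod 181: 177. Thus e_{181}(P,Q) = e(P',Q')^{177}.
Miller loop for e_{181} over F_{195509931305729^2}: bits of 181 = 10110101; 7 double steps + 4 add steps, l/v at each.
So e_{181}(P',Q') = 115649135484289 + 76568156954682*t.
Raise to 177: e(P,Q) = 14067363288157 + 108394886905851*t in mu_{181}.

14067363288157 + 108394886905851*t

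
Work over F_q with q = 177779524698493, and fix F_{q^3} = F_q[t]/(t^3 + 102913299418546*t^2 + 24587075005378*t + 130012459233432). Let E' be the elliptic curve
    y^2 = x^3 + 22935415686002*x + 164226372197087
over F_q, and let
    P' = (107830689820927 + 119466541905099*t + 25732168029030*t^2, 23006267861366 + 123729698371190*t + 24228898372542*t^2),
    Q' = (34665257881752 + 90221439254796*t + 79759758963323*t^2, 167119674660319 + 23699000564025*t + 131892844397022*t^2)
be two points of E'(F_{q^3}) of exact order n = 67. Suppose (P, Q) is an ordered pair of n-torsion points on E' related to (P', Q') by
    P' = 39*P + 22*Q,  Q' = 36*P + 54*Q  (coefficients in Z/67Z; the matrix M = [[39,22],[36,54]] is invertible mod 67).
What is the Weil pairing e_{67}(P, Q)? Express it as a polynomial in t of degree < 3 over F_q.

86654015286465 + 58066394040314*t + 76174526511633*t^2

e_{67} is bilinear + alternating on E[67], so e_{67}(39*P + 22*Q, 36*P + 54*Q) = e_{67}(P,Q)^(39*54-22*36).
39*54 - 22*36 = 1314; reduced mod 67: det = 41, inverse 18.
Double-and-add over 1000011: 7-1 doublings, 3-1 additions; each step l_{T,T}/v_{2T} or l_{T,P'}/v at Q'+S for random S.
So e_{67}(P',Q') = 45237890395154 + 53427836484733*t + 52921129870794*t^2.
Hence e(P,Q) = 86654015286465 + 58066394040314*t + 76174526511633*t^2 in F_{177779524698493^3}^*.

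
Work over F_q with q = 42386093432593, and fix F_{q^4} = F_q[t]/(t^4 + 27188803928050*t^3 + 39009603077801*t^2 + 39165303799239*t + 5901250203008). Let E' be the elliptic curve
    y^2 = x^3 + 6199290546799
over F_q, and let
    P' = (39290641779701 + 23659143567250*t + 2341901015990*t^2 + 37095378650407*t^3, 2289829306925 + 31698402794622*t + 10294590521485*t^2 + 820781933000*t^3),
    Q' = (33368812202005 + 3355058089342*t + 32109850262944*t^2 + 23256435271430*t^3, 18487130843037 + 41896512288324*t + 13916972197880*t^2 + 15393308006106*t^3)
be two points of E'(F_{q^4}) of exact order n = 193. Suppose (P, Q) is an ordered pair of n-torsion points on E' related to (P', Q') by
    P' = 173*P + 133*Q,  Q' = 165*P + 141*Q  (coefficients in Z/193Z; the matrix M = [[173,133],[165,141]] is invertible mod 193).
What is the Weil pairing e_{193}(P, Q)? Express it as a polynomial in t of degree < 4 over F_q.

e_{193} is bilinear + alternating on E[193], so e_{193}(173*P + 133*Q, 165*P + 141*Q) = e_{193}(P,Q)^(173*141-133*165).
det M = 173*141 - 133*165 = 2448 = 132 (mod 193); 132^{-1} = 174 (mod 193).
n = 193 = (11000001)_2 (8 bits, wt 3); accumulate f_{193,P'}(Q'+S)/f_{193,P'}(S) along the 7-step ladder.
f_P(D_Q)/f_Q(D_P) = 20359542186798 + 32442580730701*t + 19751656032875*t^2 + 32619352432896*t^3.
Thus e_{193}(P,Q) = 33999915661494 + 985698266068*t + 31908323708166*t^2 + 16082082819163*t^3.

33999915661494 + 985698266068*t + 31908323708166*t^2 + 16082082819163*t^3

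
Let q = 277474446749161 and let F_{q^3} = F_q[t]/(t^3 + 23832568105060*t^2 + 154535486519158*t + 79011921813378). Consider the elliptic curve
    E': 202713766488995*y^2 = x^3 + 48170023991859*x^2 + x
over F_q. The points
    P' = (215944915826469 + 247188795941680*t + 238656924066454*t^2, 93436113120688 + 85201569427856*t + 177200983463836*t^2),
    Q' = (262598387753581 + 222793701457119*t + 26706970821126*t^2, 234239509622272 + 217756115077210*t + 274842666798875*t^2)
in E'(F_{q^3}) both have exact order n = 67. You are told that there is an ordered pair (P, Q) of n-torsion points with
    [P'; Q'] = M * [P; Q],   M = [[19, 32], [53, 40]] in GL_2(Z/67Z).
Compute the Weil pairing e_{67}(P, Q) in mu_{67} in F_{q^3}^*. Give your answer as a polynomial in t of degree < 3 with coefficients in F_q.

124235119576474 + 258193857426028*t + 94044216013002*t^2

Since e_{67}(P,P)=e_{67}(Q,Q)=1 and e_{67}(Q,P)=e_{67}(P,Q)^{-1}, expanding e_{67}(19*P + 32*Q,53*P + 40*Q) leaves e(P,Q)^det(M).
Inverting 2 mod 67: 34. Thus e_{67}(P,Q) = e(P',Q')^{34}.
Undo Montgomery via alpha=23117400354249, beta=88820663691063: (a',b')=(40845835586531,107266501127039) over F_{277474446749161}.
Miller loop for e_{67} over F_{277474446749161^3}: bits of 67 = 1000011; 6 double steps + 2 add steps, l/v at each.
Miller gives e_{67}(P',Q') = 22364835728944 + 167352458773688*t + 49855139953875*t^2 in F_{277474446749161^3}.
e_{67}(P,Q) = (22364835728944 + 167352458773688*t + 49855139953875*t^2)^{34} = 124235119576474 + 258193857426028*t + 94044216013002*t^2.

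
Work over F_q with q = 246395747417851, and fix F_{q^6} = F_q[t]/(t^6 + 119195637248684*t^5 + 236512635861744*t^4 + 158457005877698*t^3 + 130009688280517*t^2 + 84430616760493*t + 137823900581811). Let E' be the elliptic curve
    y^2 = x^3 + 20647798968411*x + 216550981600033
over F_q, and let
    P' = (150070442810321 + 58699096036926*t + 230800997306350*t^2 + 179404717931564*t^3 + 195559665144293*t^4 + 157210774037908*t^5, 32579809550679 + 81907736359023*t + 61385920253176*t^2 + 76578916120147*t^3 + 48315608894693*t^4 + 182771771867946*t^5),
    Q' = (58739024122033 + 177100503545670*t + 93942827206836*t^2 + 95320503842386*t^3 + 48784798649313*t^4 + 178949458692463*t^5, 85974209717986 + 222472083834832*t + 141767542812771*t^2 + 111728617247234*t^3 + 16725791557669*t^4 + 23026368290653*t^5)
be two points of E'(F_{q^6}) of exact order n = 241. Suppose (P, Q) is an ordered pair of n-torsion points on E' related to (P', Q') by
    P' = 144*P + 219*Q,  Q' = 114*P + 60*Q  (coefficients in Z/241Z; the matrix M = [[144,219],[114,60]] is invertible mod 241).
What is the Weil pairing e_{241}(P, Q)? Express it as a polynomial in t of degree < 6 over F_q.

74570765580289 + 192468951357900*t + 205748374939641*t^2 + 58815449088083*t^3 + 101520997503614*t^4 + 2307489710283*t^5

Alternating bilinearity on E[241] (values in mu_{241} in F_{246395747417851^6}) gives e(P',Q') = e(P,Q)^det(M).
So e_{241}(P,Q) = e_{241}(P',Q')^{35}, since 62*35 = 1 mod 241.
Build f_{241,P'} and f_{241,Q'} via the 8-bit ladder of 241=11110001_2; evaluate at shifted divisors; quotient in F_{246395747417851^6}.
e_{241}(P',Q') = 209350908284895 + 180848157217960*t + 168449940586593*t^2 + 203267414508014*t^3 + 8778647650909*t^4 + 31843008092759*t^5.
Thus e_{241}(P,Q) = 74570765580289 + 192468951357900*t + 205748374939641*t^2 + 58815449088083*t^3 + 101520997503614*t^4 + 2307489710283*t^5.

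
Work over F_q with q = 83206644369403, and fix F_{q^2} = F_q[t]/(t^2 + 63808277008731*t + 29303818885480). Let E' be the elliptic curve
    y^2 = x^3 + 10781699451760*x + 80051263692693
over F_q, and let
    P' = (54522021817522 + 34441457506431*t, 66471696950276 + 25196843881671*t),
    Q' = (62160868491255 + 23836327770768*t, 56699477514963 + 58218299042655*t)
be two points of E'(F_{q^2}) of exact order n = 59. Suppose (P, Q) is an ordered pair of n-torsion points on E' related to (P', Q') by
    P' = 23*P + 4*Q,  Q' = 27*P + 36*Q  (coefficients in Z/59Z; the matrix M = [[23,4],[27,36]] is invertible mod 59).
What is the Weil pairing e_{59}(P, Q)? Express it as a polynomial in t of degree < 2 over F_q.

3408409826835 + 52335451056368*t

The 59-Weil pairing on E[59] over F_{83206644369403} is alternating-bilinear: e_{59}(P',Q') = e_{59}(P,Q)^det(M).
23*36 - 4*27 = 720; reduced mod 59: det = 12, inverse 5.
Run Miller on y^2=x^3+10781699451760*x+80051263692693 over F_{83206644369403}: ladder 111011 (6 bits); e = f_P(D_Q)/f_Q(D_P).
e_{59}(P',Q') = 20744278000984 + 57957418878709*t.
Finally e_{59}(P,Q) = 3408409826835 + 52335451056368*t.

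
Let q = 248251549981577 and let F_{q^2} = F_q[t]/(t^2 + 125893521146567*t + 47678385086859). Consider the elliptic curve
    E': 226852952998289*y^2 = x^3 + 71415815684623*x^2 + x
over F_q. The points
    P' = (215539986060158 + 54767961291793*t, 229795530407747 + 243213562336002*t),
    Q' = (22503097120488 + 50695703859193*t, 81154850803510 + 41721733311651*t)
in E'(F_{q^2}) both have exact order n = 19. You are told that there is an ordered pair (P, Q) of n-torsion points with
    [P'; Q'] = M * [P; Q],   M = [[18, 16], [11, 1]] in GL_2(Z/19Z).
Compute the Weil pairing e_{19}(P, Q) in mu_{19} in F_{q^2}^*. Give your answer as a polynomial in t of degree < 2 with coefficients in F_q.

206387323250620 + 167529565205111*t

Since e_{19}(P,P)=e_{19}(Q,Q)=1 and e_{19}(Q,P)=e_{19}(P,Q)^{-1}, expanding e_{19}(18*P + 16*Q,11*P + 1*Q) leaves e(P,Q)^det(M).
det M = 18*1 - 16*11 = -158 = 13 (mod 19); 13^{-1} = 3 (mod 19).
(x,y)|->(51452317787595x+54303276590131,51452317787595y) sends E' to y^2=x^3+199568551755826*x+43914702011415.
n = 19 = (10011)_2 (5 bits, wt 3); accumulate f_{19,P'}(Q'+S)/f_{19,P'}(S) along the 4-step ladder.
Miller gives e_{19}(P',Q') = 151563565800033 + 86366440080544*t in F_{248251549981577^2}.
(151563565800033 + 86366440080544*t)^{3} mod (248251549981577,f) = 206387323250620 + 167529565205111*t.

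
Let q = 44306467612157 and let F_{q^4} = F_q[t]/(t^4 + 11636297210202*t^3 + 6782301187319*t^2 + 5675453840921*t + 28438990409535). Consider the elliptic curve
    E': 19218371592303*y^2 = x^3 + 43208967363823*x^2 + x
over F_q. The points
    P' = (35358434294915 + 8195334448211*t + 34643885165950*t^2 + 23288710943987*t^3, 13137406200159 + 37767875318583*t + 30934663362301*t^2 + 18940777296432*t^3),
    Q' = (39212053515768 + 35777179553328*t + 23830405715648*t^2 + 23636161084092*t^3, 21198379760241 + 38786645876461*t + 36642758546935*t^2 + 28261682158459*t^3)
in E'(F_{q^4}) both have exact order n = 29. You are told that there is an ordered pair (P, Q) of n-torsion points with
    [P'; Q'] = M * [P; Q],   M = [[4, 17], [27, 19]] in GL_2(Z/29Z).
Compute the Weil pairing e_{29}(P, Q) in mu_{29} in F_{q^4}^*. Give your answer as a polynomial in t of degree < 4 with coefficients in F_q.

The 29-Weil pairing on E[29] over F_{44306467612157} is alternating-bilinear: e_{29}(P',Q') = e_{29}(P,Q)^det(M).
det(M) mod 29 = 23; its inverse in (Z/29)^* is 24 (check: 23*24 mod 29 = 1).
(x,y)|->(7343305146437x+32054449068192,7343305146437y) sends E' to y^2=x^3+9015618401998*x+22977655539100.
Miller loop for e_{29} over F_{44306467612157^4}: bits of 29 = 11101; 4 double steps + 3 add steps, l/v at each.
The quotient is 5765909628169 + 39401017409351*t + 8770127361065*t^2 + 3934979291516*t^3.
Thus e_{29}(P,Q) = 4392764696940 + 19733908941348*t + 30490900299183*t^2 + 27819672630113*t^3.

4392764696940 + 19733908941348*t + 30490900299183*t^2 + 27819672630113*t^3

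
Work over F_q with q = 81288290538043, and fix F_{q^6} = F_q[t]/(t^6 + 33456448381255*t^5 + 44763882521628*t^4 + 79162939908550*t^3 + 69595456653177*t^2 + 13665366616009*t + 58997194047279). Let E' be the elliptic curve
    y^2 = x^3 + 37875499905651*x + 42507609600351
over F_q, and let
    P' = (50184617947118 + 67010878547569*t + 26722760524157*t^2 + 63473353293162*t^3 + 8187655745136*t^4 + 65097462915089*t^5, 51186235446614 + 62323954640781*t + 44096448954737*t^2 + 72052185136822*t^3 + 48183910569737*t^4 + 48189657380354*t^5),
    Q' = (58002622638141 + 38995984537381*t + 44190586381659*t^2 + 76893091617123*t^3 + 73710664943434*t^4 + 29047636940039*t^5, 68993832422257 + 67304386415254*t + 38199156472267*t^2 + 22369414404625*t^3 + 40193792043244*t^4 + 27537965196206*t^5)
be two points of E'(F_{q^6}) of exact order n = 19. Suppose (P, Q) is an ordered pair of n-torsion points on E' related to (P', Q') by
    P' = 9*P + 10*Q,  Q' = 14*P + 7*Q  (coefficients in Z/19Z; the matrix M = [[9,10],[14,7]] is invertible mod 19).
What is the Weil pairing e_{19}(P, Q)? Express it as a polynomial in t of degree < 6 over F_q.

Since e_{19}(P,P)=e_{19}(Q,Q)=1 and e_{19}(Q,P)=e_{19}(P,Q)^{-1}, expanding e_{19}(9*P + 10*Q,14*P + 7*Q) leaves e(P,Q)^det(M).
So e_{19}(P,Q) = e_{19}(P',Q')^{18}, since 18*18 = 1 mod 19.
Run Miller on y^2=x^3+37875499905651*x+42507609600351 over F_{81288290538043}: ladder 10011 (5 bits); e = f_P(D_Q)/f_Q(D_P).
So e_{19}(P',Q') = 70391706889169 + 80209673231237*t + 39495711657576*t^2 + 15486150386649*t^3 + 42258173064445*t^4 + 62820216557896*t^5.
Hence e(P,Q) = 54079542313796 + 25312273495633*t + 74360138379995*t^2 + 12326190293839*t^3 + 8648851536881*t^4 + 65120701789628*t^5 in F_{81288290538043^6}^*.

54079542313796 + 25312273495633*t + 74360138379995*t^2 + 12326190293839*t^3 + 8648851536881*t^4 + 65120701789628*t^5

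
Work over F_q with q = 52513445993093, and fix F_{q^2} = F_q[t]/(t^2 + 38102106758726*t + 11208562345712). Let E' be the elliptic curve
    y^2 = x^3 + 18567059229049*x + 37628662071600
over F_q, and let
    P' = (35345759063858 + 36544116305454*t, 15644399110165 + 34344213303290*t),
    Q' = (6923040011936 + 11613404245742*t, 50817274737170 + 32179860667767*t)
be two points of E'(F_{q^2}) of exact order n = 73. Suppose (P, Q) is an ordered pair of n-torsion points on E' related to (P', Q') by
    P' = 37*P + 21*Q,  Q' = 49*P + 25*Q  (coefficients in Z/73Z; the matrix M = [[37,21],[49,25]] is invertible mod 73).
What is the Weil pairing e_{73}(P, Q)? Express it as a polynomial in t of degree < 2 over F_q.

1102470856483 + 47208613411835*t

Alternating bilinearity on E[73] (values in mu_{73} in F_{52513445993093^2}) gives e(P',Q') = e(P,Q)^det(M).
Hence e(P,Q) = e(P',Q')^{40} where 40 = 42^{-1} mod 73.
Miller loop for e_{73} over F_{52513445993093^2}: bits of 73 = 1001001; 6 double steps + 2 add steps, l/v at each.
Result: e(P',Q') = 15739996216316 + 9875157727736*t.
(15739996216316 + 9875157727736*t)^{40} mod (52513445993093,f) = 1102470856483 + 47208613411835*t.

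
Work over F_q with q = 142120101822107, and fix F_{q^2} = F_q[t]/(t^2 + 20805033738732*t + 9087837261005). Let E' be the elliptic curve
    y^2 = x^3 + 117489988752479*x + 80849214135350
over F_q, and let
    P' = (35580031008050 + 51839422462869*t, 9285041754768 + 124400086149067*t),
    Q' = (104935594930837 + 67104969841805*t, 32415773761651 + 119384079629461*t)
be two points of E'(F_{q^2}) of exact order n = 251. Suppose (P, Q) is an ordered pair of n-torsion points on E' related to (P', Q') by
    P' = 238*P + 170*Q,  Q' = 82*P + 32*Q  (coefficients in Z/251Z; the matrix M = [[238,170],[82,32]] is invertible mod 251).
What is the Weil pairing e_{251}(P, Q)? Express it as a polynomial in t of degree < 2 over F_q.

The 251-Weil pairing on E[251] over F_{142120101822107} is alternating-bilinear: e_{251}(P',Q') = e_{251}(P,Q)^det(M).
det M = 238*32 - 170*82 = -6324 = 202 (mod 251); 202^{-1} = 210 (mod 251).
Run Miller on y^2=x^3+117489988752479*x+80849214135350 over F_{142120101822107}: ladder 11111011 (8 bits); e = f_P(D_Q)/f_Q(D_P).
So e_{251}(P',Q') = 33802695585508 + 60971283520331*t.
Thus e_{251}(P,Q) = 116347438273577 + 118499137563874*t.

116347438273577 + 118499137563874*t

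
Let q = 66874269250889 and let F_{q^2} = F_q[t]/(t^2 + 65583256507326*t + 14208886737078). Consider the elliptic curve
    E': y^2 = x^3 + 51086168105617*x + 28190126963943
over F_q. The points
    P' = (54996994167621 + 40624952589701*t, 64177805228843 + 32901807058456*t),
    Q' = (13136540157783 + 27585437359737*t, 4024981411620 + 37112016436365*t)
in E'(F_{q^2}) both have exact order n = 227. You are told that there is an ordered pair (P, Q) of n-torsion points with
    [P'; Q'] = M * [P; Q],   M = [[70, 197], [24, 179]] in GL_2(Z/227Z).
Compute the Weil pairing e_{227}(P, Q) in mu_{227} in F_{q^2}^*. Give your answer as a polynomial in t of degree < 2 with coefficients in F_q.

13370937141227 + 65553234773849*t

e_{227} is bilinear + alternating on E[227], so e_{227}(70*P + 197*Q, 24*P + 179*Q) = e_{227}(P,Q)^(70*179-197*24).
det M = 70*179 - 197*24 = 7802 = 84 (mod 227); 84^{-1} = 100 (mod 227).
Build f_{227,P'} and f_{227,Q'} via the 8-bit ladder of 227=11100011_2; evaluate at shifted divisors; quotient in F_{66874269250889^2}.
e_{227}(P',Q') = 62098781866854 + 39462451388224*t.
Raise to 100: e(P,Q) = 13370937141227 + 65553234773849*t in mu_{227}.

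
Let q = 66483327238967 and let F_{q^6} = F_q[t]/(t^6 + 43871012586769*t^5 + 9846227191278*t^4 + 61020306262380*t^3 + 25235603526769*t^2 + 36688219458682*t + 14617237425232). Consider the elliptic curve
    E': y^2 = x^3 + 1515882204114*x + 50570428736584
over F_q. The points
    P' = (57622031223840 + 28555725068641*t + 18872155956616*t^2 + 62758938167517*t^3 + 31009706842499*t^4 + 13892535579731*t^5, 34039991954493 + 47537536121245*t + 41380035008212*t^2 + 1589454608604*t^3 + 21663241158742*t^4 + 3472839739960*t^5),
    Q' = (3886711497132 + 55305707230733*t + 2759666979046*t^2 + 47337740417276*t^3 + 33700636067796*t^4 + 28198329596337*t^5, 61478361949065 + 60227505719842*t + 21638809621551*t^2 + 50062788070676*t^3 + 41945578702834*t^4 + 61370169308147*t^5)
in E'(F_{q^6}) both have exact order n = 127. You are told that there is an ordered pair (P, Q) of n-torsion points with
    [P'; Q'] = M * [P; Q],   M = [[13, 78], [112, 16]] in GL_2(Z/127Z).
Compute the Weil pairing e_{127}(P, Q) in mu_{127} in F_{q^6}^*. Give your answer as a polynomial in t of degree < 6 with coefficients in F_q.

Alternating bilinearity on E[127] (values in mu_{127} in F_{66483327238967^6}) gives e(P',Q') = e(P,Q)^det(M).
So e_{127}(P,Q) = e_{127}(P',Q')^{20}, since 108*20 = 1 mod 127.
Build f_{127,P'} and f_{127,Q'} via the 7-bit ladder of 127=1111111_2; evaluate at shifted divisors; quotient in F_{66483327238967^6}.
So e_{127}(P',Q') = 58426028858972 + 308472498763*t + 43507665558209*t^2 + 53427672454814*t^3 + 52636098724263*t^4 + 46319571701175*t^5.
Finally e_{127}(P,Q) = 30272772020641 + 49127488019245*t + 53986314753530*t^2 + 48928531173271*t^3 + 52289120563876*t^4 + 16632890634632*t^5.

30272772020641 + 49127488019245*t + 53986314753530*t^2 + 48928531173271*t^3 + 52289120563876*t^4 + 16632890634632*t^5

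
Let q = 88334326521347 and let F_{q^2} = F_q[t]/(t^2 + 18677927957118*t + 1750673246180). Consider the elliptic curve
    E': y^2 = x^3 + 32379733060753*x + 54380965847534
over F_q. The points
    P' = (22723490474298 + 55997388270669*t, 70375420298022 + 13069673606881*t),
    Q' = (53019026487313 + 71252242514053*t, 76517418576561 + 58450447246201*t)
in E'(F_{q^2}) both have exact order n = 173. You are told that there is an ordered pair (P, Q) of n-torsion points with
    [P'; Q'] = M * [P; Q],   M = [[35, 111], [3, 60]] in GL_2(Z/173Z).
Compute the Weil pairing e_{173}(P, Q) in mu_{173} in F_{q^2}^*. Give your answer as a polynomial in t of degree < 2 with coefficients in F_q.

Alternating bilinearity on E[173] (values in mu_{173} in F_{88334326521347^2}) gives e(P',Q') = e(P,Q)^det(M).
Inverting 37 mod 173: 159. Thus e_{173}(P,Q) = e(P',Q')^{159}.
Double-and-add over 10101101: 8-1 doublings, 5-1 additions; each step l_{T,T}/v_{2T} or l_{T,P'}/v at Q'+S for random S.
Miller gives e_{173}(P',Q') = 47086227025250 + 45332397546027*t in F_{88334326521347^2}.
(47086227025250 + 45332397546027*t)^{159} mod (88334326521347,f) = 24161228644159 + 12499399650513*t.

24161228644159 + 12499399650513*t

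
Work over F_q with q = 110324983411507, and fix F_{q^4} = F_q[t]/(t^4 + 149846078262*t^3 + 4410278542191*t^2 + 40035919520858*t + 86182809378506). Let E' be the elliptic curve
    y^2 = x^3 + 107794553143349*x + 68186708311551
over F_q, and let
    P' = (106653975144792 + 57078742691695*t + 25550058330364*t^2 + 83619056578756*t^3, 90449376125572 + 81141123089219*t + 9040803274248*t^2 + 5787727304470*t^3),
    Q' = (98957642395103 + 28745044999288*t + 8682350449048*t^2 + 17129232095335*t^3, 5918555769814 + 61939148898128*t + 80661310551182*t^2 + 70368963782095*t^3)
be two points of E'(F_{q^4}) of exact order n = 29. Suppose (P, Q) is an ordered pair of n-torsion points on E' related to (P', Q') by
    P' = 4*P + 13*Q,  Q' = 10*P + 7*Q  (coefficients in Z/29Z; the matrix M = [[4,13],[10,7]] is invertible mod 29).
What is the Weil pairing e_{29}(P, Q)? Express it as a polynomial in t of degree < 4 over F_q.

The 29-Weil pairing on E[29] over F_{110324983411507} is alternating-bilinear: e_{29}(P',Q') = e_{29}(P,Q)^det(M).
So e_{29}(P,Q) = e_{29}(P',Q')^{27}, since 14*27 = 1 mod 29.
Run Miller on y^2=x^3+107794553143349*x+68186708311551 over F_{110324983411507}: ladder 11101 (5 bits); e = f_P(D_Q)/f_Q(D_P).
So e_{29}(P',Q') = 50838897110331 + 33184108661190*t + 99974646166457*t^2 + 64527941208061*t^3.
Thus e_{29}(P,Q) = 22705895094588 + 72556154927737*t + 34222335045341*t^2 + 34780872828864*t^3.

22705895094588 + 72556154927737*t + 34222335045341*t^2 + 34780872828864*t^3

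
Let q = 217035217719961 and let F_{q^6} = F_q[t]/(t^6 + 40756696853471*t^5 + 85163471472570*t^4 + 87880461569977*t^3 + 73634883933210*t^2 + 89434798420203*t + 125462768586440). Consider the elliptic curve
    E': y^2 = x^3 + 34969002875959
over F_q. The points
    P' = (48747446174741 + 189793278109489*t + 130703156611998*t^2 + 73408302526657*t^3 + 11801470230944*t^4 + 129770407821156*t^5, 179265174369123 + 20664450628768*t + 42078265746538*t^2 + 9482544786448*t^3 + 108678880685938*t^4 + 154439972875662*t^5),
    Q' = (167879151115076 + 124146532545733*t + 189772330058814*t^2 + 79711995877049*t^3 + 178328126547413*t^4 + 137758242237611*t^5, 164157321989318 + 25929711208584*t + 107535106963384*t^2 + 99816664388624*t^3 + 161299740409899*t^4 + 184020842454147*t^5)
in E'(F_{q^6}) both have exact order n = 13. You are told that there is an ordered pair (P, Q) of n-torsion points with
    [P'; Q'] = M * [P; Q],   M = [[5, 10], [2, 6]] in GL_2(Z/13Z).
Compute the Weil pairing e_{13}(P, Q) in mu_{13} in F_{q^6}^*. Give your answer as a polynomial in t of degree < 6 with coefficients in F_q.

e_{13} is bilinear + alternating on E[13], so e_{13}(5*P + 10*Q, 2*P + 6*Q) = e_{13}(P,Q)^(5*6-10*2).
So e_{13}(P,Q) = e_{13}(P',Q')^{4}, since 10*4 = 1 mod 13.
4-bit Miller (1101) on E'/F_{217035217719961} with a'=0, b'=34969002875959: accumulate tangent/chord ratios at Q'+S and P'+S'.
The quotient is 26365206792572 + 90154808919992*t + 140591028409418*t^2 + 115873458306936*t^3 + 107805468044262*t^4 + 146877445165343*t^5.
Hence e(P,Q) = 160374229654301 + 195796522383828*t + 144312332467759*t^2 + 130880912453642*t^3 + 14852473041850*t^4 + 43073203209507*t^5 in F_{217035217719961^6}^*.

160374229654301 + 195796522383828*t + 144312332467759*t^2 + 130880912453642*t^3 + 14852473041850*t^4 + 43073203209507*t^5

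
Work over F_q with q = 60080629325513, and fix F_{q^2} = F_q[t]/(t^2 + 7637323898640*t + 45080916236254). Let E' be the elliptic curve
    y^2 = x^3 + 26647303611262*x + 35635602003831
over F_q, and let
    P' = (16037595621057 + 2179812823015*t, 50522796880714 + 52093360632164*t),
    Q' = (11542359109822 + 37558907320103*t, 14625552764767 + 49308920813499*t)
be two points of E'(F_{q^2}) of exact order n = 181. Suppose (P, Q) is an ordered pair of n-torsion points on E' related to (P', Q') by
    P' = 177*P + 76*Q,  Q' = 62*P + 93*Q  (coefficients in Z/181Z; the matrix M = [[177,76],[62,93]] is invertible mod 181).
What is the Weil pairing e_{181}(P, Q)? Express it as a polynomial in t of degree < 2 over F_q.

46730645788629 + 51180465711224*t

e_{181}(aP+bQ,cP+dQ) = e_{181}(P,Q)^(ad-bc); with (a,b,c,d)=(177,76,62,93) this gives the det-181 law.
177*93 - 76*62 = 11749; reduced mod 181: det = 165, inverse 147.
n = 181 = (10110101)_2 (8 bits, wt 5); accumulate f_{181,P'}(Q'+S)/f_{181,P'}(S) along the 7-step ladder.
The quotient is 55583309288907 + 5380434129322*t.
(55583309288907 + 5380434129322*t)^{147} mod (60080629325513,f) = 46730645788629 + 51180465711224*t.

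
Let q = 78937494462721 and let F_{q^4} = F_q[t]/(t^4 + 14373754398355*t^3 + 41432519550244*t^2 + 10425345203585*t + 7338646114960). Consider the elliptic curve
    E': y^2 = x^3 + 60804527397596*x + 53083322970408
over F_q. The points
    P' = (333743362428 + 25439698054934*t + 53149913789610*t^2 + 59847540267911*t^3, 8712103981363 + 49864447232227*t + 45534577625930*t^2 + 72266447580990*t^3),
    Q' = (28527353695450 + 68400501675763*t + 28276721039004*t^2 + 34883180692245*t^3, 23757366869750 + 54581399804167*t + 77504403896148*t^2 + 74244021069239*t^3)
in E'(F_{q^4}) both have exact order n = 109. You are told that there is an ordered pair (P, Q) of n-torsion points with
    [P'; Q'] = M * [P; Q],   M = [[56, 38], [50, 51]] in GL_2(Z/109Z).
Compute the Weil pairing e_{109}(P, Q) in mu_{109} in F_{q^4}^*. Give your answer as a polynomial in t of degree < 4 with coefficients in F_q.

58703407352383 + 64855811598237*t + 78209709802005*t^2 + 40907350918805*t^3

Under M = [[56,38],[50,51]] in GL_2(Z/109), e_{109}(P',Q') = e_{109}(P,Q)^(56*51-38*50 mod 109).
So e_{109}(P,Q) = e_{109}(P',Q')^{61}, since 84*61 = 1 mod 109.
Run Miller on y^2=x^3+60804527397596*x+53083322970408 over F_{78937494462721}: ladder 1101101 (7 bits); e = f_P(D_Q)/f_Q(D_P).
So e_{109}(P',Q') = 29210348318518 + 68971533622075*t + 31310656833603*t^2 + 52134003943702*t^3.
Finally e_{109}(P,Q) = 58703407352383 + 64855811598237*t + 78209709802005*t^2 + 40907350918805*t^3.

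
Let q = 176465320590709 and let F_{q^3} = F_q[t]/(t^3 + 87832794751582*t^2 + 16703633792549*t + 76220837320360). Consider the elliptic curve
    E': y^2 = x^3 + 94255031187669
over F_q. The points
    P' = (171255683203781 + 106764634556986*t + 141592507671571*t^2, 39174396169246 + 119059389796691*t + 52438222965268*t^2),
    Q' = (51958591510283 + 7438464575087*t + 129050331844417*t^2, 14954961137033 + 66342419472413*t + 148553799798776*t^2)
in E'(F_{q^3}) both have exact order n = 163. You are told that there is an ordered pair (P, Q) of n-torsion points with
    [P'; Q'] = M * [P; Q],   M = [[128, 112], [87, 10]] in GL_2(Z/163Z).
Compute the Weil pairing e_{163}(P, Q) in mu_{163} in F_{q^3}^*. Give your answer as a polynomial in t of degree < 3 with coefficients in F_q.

The 163-Weil pairing on E[163] over F_{176465320590709} is alternating-bilinear: e_{163}(P',Q') = e_{163}(P,Q)^det(M).
det(M) mod 163 = 12; its inverse in (Z/163)^* is 68 (check: 12*68 mod 163 = 1).
n = 163 = (10100011)_2 (8 bits, wt 4); accumulate f_{163,P'}(Q'+S)/f_{163,P'}(S) along the 7-step ladder.
e_{163}(P',Q') = 136396565822519 + 171592267462221*t + 50623414630950*t^2.
e_{163}(P,Q) = (136396565822519 + 171592267462221*t + 50623414630950*t^2)^{68} = 124618522921276 + 110757710001091*t + 14344422618463*t^2.

124618522921276 + 110757710001091*t + 14344422618463*t^2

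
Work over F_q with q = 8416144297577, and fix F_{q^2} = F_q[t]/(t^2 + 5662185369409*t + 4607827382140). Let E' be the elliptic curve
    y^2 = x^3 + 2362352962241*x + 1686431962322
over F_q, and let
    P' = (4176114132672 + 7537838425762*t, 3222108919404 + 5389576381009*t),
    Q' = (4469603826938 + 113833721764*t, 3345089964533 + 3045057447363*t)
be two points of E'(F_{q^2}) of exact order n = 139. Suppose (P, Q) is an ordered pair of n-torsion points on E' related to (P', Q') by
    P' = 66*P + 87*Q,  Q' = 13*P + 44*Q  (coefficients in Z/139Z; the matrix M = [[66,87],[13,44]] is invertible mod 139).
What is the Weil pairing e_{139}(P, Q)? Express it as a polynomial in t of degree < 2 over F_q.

Alternating bilinearity on E[139] (values in mu_{139} in F_{8416144297577^2}) gives e(P',Q') = e(P,Q)^det(M).
So e_{139}(P,Q) = e_{139}(P',Q')^{94}, since 105*94 = 1 mod 139.
Run Miller on y^2=x^3+2362352962241*x+1686431962322 over F_{8416144297577}: ladder 10001011 (8 bits); e = f_P(D_Q)/f_Q(D_P).
So e_{139}(P',Q') = 2173227158496 + 4063158516203*t.
Thus e_{139}(P,Q) = 399174636586 + 4720057946269*t.

399174636586 + 4720057946269*t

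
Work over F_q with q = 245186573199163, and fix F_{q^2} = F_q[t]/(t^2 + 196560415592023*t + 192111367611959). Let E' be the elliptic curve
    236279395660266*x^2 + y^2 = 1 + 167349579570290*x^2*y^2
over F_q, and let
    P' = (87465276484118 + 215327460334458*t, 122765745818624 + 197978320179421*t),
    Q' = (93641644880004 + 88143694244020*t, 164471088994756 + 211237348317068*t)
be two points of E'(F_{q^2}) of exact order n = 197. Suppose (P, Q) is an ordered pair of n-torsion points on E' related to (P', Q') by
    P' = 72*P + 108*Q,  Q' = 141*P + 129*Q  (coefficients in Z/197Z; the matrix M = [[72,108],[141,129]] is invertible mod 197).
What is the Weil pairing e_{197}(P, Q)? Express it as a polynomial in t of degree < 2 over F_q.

18051506018632 + 61715160991802*t

Alternating bilinearity on E[197] (values in mu_{197} in F_{245186573199163^2}) gives e(P',Q') = e(P,Q)^det(M).
Hence e(P,Q) = e(P',Q')^{151} where 151 = 167^{-1} mod 197.
Edwards->Montgomery: u=(1+y)/(1-y), v=u/x -> 239329938963979v^2=u^3+186713982336773u^2+u; then x_W=17232454022494u+230729211337868: y^2=x^3+187395498096648*x+40970807401126.
Double-and-add over 11000101: 8-1 doublings, 4-1 additions; each step l_{T,T}/v_{2T} or l_{T,P'}/v at Q'+S for random S.
So e_{197}(P',Q') = 206196894369444 + 96566967704129*t.
Finally e_{197}(P,Q) = 18051506018632 + 61715160991802*t.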